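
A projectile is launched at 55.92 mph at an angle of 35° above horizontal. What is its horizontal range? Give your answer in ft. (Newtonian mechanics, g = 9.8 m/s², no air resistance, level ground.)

v₀ = 55.92 mph × 0.44704 = 24.9985 m/s
R = v₀² × sin(2θ) / g = 24.9985² × sin(2 × 35°) / 9.8 = 624.925 × 0.939693 / 9.8 = 59.9222 m
R = 59.9222 m / 0.3048 = 196.6 ft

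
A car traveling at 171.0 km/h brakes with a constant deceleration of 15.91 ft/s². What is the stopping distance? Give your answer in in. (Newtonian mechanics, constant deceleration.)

v₀ = 171.0 km/h × 0.2777777777777778 = 47.5 m/s
a = 15.91 ft/s² × 0.3048 = 4.84937 m/s²
d = v₀² / (2a) = 47.5² / (2 × 4.84937) = 2256.25 / 9.69874 = 232.633 m
d = 232.633 m / 0.0254 = 9159 in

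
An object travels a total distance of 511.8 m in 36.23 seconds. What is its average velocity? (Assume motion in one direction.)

v_avg = Δd / Δt = 511.8 / 36.23 = 14.13 m/s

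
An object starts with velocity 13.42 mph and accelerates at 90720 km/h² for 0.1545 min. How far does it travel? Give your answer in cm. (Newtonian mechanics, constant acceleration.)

v₀ = 13.42 mph × 0.44704 = 5.99928 m/s
a = 90720 km/h² × 7.716049382716049e-05 = 7.0 m/s²
t = 0.1545 min × 60.0 = 9.27 s
d = v₀ × t + ½ × a × t² = 5.99928 × 9.27 + 0.5 × 7.0 × 9.27² = 356.378 m
d = 356.378 m / 0.01 = 35640 cm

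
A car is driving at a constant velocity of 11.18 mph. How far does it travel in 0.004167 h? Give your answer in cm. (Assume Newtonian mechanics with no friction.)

v = 11.18 mph × 0.44704 = 4.99791 m/s
t = 0.004167 h × 3600.0 = 15.0012 s
d = v × t = 4.99791 × 15.0012 = 74.9746 m
d = 74.9746 m / 0.01 = 7497 cm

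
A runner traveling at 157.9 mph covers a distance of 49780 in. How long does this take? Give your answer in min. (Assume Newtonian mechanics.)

d = 49780 in × 0.0254 = 1264.41 m
v = 157.9 mph × 0.44704 = 70.5876 m/s
t = d / v = 1264.41 / 70.5876 = 17.9126 s
t = 17.9126 s / 60.0 = 0.2985 min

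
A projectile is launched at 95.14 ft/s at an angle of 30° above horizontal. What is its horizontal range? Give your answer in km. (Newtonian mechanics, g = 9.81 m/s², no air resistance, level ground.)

v₀ = 95.14 ft/s × 0.3048 = 28.9987 m/s
R = v₀² × sin(2θ) / g = 28.9987² × sin(2 × 30°) / 9.81 = 840.925 × 0.866025 / 9.81 = 74.2367 m
R = 74.2367 m / 1000.0 = 0.07424 km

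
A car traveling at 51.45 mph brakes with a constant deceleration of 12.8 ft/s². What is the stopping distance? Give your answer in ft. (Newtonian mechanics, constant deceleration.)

v₀ = 51.45 mph × 0.44704 = 23.0002 m/s
a = 12.8 ft/s² × 0.3048 = 3.90144 m/s²
d = v₀² / (2a) = 23.0002² / (2 × 3.90144) = 529.009 / 7.80288 = 67.7966 m
d = 67.7966 m / 0.3048 = 222.4 ft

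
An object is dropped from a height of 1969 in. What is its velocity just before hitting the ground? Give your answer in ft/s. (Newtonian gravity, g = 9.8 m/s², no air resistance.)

h = 1969 in × 0.0254 = 50.0126 m
v = √(2gh) = √(2 × 9.8 × 50.0126) = 31.3089 m/s
v = 31.3089 m/s / 0.3048 = 102.7 ft/s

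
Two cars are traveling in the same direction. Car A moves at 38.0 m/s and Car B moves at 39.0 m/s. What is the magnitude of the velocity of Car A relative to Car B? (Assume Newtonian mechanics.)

v_rel = |v_A - v_B| = |38.0 - 39.0| = 1.0 m/s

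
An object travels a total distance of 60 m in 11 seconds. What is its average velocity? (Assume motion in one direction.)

v_avg = Δd / Δt = 60 / 11 = 5.45 m/s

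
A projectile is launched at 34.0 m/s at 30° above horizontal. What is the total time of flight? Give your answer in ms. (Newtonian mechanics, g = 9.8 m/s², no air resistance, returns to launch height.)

T = 2 × v₀ × sin(θ) / g = 2 × 34.0 × sin(30°) / 9.8 = 2 × 34.0 × 0.5 / 9.8 = 3.46939 s
T = 3.46939 s / 0.001 = 3469 ms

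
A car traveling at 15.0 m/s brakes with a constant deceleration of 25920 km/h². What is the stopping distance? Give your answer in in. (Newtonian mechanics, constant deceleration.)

a = 25920 km/h² × 7.716049382716049e-05 = 2.0 m/s²
d = v₀² / (2a) = 15.0² / (2 × 2.0) = 225.0 / 4.0 = 56.25 m
d = 56.25 m / 0.0254 = 2215 in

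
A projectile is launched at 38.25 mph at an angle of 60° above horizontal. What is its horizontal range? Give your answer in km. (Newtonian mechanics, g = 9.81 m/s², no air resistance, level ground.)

v₀ = 38.25 mph × 0.44704 = 17.0993 m/s
R = v₀² × sin(2θ) / g = 17.0993² × sin(2 × 60°) / 9.81 = 292.386 × 0.866025 / 9.81 = 25.8118 m
R = 25.8118 m / 1000.0 = 0.02581 km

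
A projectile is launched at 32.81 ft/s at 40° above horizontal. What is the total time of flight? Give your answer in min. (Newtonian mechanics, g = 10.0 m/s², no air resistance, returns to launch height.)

v₀ = 32.81 ft/s × 0.3048 = 10.0005 m/s
T = 2 × v₀ × sin(θ) / g = 2 × 10.0005 × sin(40°) / 10.0 = 2 × 10.0005 × 0.642788 / 10.0 = 1.28564 s
T = 1.28564 s / 60.0 = 0.02143 min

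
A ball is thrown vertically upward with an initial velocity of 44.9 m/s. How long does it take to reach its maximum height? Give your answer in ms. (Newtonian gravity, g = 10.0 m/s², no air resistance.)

t_up = v₀ / g = 44.9 / 10.0 = 4.49 s
t_up = 4.49 s / 0.001 = 4490 ms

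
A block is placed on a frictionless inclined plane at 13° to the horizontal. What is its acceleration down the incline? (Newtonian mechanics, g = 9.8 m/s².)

a = g sin(θ) = 9.8 × sin(13°) = 9.8 × 0.22495 = 2.2 m/s²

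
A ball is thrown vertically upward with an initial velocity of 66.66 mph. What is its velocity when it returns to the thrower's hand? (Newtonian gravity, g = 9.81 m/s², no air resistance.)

By conservation of energy (no air resistance), the ball returns to the throw height with the same speed as launch, but directed downward.
|v_ground| = v₀ = 66.66 mph
v_ground = 66.66 mph (downward)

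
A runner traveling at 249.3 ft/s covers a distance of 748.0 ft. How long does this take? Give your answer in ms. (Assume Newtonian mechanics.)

d = 748.0 ft × 0.3048 = 227.99 m
v = 249.3 ft/s × 0.3048 = 75.9866 m/s
t = d / v = 227.99 / 75.9866 = 3.0004 s
t = 3.0004 s / 0.001 = 3000 ms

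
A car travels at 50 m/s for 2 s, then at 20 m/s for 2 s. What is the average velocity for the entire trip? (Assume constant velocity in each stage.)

d₁ = v₁t₁ = 50 × 2 = 100 m
d₂ = v₂t₂ = 20 × 2 = 40 m
d_total = 140 m, t_total = 4 s
v_avg = d_total/t_total = 140/4 = 35.0 m/s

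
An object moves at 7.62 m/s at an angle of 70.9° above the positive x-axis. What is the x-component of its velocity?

vₓ = v cos(θ) = 7.62 × cos(70.9°) = 2.49 m/s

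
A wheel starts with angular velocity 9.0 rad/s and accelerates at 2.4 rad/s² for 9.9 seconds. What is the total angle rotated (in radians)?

θ = ω₀t + ½αt² = 9.0×9.9 + ½×2.4×9.9² = 206.71 rad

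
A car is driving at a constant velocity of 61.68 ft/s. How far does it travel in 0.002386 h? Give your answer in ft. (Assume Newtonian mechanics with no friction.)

v = 61.68 ft/s × 0.3048 = 18.8001 m/s
t = 0.002386 h × 3600.0 = 8.5896 s
d = v × t = 18.8001 × 8.5896 = 161.485 m
d = 161.485 m / 0.3048 = 529.8 ft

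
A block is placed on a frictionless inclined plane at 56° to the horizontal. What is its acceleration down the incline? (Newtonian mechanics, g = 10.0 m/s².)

a = g sin(θ) = 10.0 × sin(56°) = 10.0 × 0.829 = 8.29 m/s²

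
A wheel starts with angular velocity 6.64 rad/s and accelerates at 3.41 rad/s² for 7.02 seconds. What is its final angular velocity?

ω = ω₀ + αt = 6.64 + 3.41 × 7.02 = 30.58 rad/s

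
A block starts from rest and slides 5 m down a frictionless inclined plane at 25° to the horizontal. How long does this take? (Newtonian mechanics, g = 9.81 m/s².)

a = g sin(θ) = 9.81 × sin(25°) = 4.1459 m/s²
t = √(2d/a) = √(2 × 5 / 4.1459) = 1.55 s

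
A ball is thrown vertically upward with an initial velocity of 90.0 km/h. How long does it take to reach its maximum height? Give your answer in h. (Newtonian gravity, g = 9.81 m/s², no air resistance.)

v₀ = 90.0 km/h × 0.2777777777777778 = 25.0 m/s
t_up = v₀ / g = 25.0 / 9.81 = 2.54842 s
t_up = 2.54842 s / 3600.0 = 0.0007079 h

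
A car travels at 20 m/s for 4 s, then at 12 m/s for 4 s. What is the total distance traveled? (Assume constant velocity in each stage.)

d₁ = v₁t₁ = 20 × 4 = 80 m
d₂ = v₂t₂ = 12 × 4 = 48 m
d_total = 80 + 48 = 128 m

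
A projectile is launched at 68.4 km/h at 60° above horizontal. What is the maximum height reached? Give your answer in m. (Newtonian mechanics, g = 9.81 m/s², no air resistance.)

v₀ = 68.4 km/h × 0.2777777777777778 = 19.0 m/s
H = v₀² × sin²(θ) / (2g) = 19.0² × sin(60°)² / (2 × 9.81) = 361.0 × 0.75 / 19.62 = 13.8 m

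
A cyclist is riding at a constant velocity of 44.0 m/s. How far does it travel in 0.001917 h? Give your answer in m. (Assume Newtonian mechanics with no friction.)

t = 0.001917 h × 3600.0 = 6.9012 s
d = v × t = 44.0 × 6.9012 = 303.7 m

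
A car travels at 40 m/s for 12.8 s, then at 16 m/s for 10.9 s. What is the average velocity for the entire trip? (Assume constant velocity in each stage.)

d₁ = v₁t₁ = 40 × 12.8 = 512.0 m
d₂ = v₂t₂ = 16 × 10.9 = 174.4 m
d_total = 686.4 m, t_total = 23.7 s
v_avg = d_total/t_total = 686.4/23.7 = 28.96 m/s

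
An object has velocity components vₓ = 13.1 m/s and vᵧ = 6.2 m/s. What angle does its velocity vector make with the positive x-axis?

θ = arctan(vᵧ/vₓ) = arctan(6.2/13.1) = 25.33°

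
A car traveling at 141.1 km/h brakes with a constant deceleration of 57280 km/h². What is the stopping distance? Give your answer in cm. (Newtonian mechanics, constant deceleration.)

v₀ = 141.1 km/h × 0.2777777777777778 = 39.1944 m/s
a = 57280 km/h² × 7.716049382716049e-05 = 4.41975 m/s²
d = v₀² / (2a) = 39.1944² / (2 × 4.41975) = 1536.2 / 8.8395 = 173.788 m
d = 173.788 m / 0.01 = 17380 cm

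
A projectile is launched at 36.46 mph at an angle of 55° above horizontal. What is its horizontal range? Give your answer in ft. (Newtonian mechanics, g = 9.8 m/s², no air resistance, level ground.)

v₀ = 36.46 mph × 0.44704 = 16.2991 m/s
R = v₀² × sin(2θ) / g = 16.2991² × sin(2 × 55°) / 9.8 = 265.661 × 0.939693 / 9.8 = 25.4734 m
R = 25.4734 m / 0.3048 = 83.57 ft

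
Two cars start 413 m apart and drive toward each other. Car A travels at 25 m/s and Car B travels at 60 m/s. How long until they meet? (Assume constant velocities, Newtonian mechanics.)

Combined speed: v_combined = 25 + 60 = 85 m/s
Time to meet: t = d/v_combined = 413/85 = 4.86 s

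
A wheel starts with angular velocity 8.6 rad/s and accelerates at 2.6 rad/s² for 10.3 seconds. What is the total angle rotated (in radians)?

θ = ω₀t + ½αt² = 8.6×10.3 + ½×2.6×10.3² = 226.5 rad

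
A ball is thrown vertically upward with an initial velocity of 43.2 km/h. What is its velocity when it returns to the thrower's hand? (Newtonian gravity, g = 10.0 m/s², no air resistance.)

By conservation of energy (no air resistance), the ball returns to the throw height with the same speed as launch, but directed downward.
|v_ground| = v₀ = 43.2 km/h
v_ground = 43.2 km/h (downward)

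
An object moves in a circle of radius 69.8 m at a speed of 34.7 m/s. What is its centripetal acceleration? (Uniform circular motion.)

a_c = v²/r = 34.7²/69.8 = 1204.09/69.8 = 17.25 m/s²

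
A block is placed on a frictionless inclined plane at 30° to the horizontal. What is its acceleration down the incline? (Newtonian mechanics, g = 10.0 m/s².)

a = g sin(θ) = 10.0 × sin(30°) = 10.0 × 0.5 = 5.0 m/s²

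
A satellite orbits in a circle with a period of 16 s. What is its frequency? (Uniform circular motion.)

f = 1/T = 1/16 = 0.0625 Hz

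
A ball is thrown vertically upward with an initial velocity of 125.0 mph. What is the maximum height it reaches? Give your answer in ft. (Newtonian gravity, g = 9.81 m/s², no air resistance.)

v₀ = 125.0 mph × 0.44704 = 55.88 m/s
h_max = v₀² / (2g) = 55.88² / (2 × 9.81) = 3122.57 / 19.62 = 159.152 m
h_max = 159.152 m / 0.3048 = 522.2 ft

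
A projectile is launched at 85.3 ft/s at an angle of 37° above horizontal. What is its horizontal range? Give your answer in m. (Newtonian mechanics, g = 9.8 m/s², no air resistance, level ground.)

v₀ = 85.3 ft/s × 0.3048 = 25.9994 m/s
R = v₀² × sin(2θ) / g = 25.9994² × sin(2 × 37°) / 9.8 = 675.969 × 0.961262 / 9.8 = 66.3 m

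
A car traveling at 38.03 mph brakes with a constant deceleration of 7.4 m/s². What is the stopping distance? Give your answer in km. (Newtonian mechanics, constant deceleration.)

v₀ = 38.03 mph × 0.44704 = 17.0009 m/s
d = v₀² / (2a) = 17.0009² / (2 × 7.4) = 289.031 / 14.8 = 19.5291 m
d = 19.5291 m / 1000.0 = 0.01953 km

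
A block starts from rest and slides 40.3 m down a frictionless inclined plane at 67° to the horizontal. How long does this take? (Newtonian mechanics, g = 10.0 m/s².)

a = g sin(θ) = 10.0 × sin(67°) = 9.205 m/s²
t = √(2d/a) = √(2 × 40.3 / 9.205) = 2.96 s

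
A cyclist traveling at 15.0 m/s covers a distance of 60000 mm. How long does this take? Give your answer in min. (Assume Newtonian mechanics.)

d = 60000 mm × 0.001 = 60.0 m
t = d / v = 60.0 / 15.0 = 4.0 s
t = 4.0 s / 60.0 = 0.06667 min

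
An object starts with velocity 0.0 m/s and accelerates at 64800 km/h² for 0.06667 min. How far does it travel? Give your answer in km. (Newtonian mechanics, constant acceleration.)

a = 64800 km/h² × 7.716049382716049e-05 = 5.0 m/s²
t = 0.06667 min × 60.0 = 4.0002 s
d = v₀ × t + ½ × a × t² = 0.0 × 4.0002 + 0.5 × 5.0 × 4.0002² = 40.004 m
d = 40.004 m / 1000.0 = 0.04 km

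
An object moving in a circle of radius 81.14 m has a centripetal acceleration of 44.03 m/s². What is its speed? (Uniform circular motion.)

v = √(a_c × r) = √(44.03 × 81.14) = 59.77 m/s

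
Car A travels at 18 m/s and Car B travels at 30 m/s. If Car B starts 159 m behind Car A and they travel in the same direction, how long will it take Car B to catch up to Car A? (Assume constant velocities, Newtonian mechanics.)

Relative speed: v_rel = 30 - 18 = 12 m/s
Time to catch: t = d₀/v_rel = 159/12 = 13.25 s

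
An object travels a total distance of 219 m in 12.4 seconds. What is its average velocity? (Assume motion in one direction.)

v_avg = Δd / Δt = 219 / 12.4 = 17.66 m/s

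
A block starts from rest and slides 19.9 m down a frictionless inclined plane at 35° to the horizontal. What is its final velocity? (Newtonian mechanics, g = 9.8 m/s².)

a = g sin(θ) = 9.8 × sin(35°) = 5.621 m/s²
v = √(2ad) = √(2 × 5.621 × 19.9) = 14.96 m/s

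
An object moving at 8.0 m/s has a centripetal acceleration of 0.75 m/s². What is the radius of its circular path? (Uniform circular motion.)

r = v²/a_c = 8.0²/0.75 = 85.33 m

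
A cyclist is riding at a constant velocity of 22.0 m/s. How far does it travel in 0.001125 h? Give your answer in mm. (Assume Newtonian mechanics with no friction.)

t = 0.001125 h × 3600.0 = 4.05 s
d = v × t = 22.0 × 4.05 = 89.1 m
d = 89.1 m / 0.001 = 89100 mm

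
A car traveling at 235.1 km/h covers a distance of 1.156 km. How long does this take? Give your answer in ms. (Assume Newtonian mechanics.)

d = 1.156 km × 1000.0 = 1156.0 m
v = 235.1 km/h × 0.2777777777777778 = 65.3056 m/s
t = d / v = 1156.0 / 65.3056 = 17.7014 s
t = 17.7014 s / 0.001 = 17700 ms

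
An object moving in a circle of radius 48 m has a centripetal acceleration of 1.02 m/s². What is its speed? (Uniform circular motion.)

v = √(a_c × r) = √(1.02 × 48) = 7.0 m/s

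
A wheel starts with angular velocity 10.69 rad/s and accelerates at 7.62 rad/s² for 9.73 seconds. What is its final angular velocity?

ω = ω₀ + αt = 10.69 + 7.62 × 9.73 = 84.83 rad/s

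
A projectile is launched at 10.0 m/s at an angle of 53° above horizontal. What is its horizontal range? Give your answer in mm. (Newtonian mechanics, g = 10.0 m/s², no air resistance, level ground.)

R = v₀² × sin(2θ) / g = 10.0² × sin(2 × 53°) / 10.0 = 100.0 × 0.961262 / 10.0 = 9.61262 m
R = 9.61262 m / 0.001 = 9613 mm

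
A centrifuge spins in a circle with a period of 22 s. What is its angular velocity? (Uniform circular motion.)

ω = 2π/T = 2π/22 = 0.2856 rad/s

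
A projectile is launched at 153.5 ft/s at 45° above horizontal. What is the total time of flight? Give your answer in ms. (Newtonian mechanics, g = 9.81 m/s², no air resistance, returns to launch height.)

v₀ = 153.5 ft/s × 0.3048 = 46.7868 m/s
T = 2 × v₀ × sin(θ) / g = 2 × 46.7868 × sin(45°) / 9.81 = 2 × 46.7868 × 0.707107 / 9.81 = 6.74481 s
T = 6.74481 s / 0.001 = 6745 ms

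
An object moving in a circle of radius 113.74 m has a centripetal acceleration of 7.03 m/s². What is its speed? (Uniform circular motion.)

v = √(a_c × r) = √(7.03 × 113.74) = 28.28 m/s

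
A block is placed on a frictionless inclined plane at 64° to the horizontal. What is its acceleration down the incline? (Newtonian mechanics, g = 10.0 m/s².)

a = g sin(θ) = 10.0 × sin(64°) = 10.0 × 0.8988 = 8.99 m/s²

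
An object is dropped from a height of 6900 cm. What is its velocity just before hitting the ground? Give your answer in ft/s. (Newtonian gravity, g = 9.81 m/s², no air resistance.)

h = 6900 cm × 0.01 = 69.0 m
v = √(2gh) = √(2 × 9.81 × 69.0) = 36.7937 m/s
v = 36.7937 m/s / 0.3048 = 120.7 ft/s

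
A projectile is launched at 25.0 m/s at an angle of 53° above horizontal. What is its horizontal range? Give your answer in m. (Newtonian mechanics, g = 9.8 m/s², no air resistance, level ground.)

R = v₀² × sin(2θ) / g = 25.0² × sin(2 × 53°) / 9.8 = 625.0 × 0.961262 / 9.8 = 61.3 m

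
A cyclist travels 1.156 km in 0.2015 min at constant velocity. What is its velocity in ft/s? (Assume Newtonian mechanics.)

d = 1.156 km × 1000.0 = 1156.0 m
t = 0.2015 min × 60.0 = 12.09 s
v = d / t = 1156.0 / 12.09 = 95.6162 m/s
v = 95.6162 m/s / 0.3048 = 313.7 ft/s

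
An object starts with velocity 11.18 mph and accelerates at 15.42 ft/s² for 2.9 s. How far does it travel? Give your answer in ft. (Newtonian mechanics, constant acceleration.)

v₀ = 11.18 mph × 0.44704 = 4.99791 m/s
a = 15.42 ft/s² × 0.3048 = 4.70002 m/s²
d = v₀ × t + ½ × a × t² = 4.99791 × 2.9 + 0.5 × 4.70002 × 2.9² = 34.2575 m
d = 34.2575 m / 0.3048 = 112.4 ft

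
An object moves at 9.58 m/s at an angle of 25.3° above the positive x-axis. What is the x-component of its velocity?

vₓ = v cos(θ) = 9.58 × cos(25.3°) = 8.66 m/s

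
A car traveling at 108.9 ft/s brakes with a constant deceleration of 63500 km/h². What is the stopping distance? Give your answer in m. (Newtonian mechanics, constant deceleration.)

v₀ = 108.9 ft/s × 0.3048 = 33.1927 m/s
a = 63500 km/h² × 7.716049382716049e-05 = 4.89969 m/s²
d = v₀² / (2a) = 33.1927² / (2 × 4.89969) = 1101.76 / 9.79938 = 112.4 m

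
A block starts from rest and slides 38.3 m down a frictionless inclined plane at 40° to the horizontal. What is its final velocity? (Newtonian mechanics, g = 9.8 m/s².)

a = g sin(θ) = 9.8 × sin(40°) = 6.2993 m/s²
v = √(2ad) = √(2 × 6.2993 × 38.3) = 21.97 m/s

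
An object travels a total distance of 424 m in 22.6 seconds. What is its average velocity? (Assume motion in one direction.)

v_avg = Δd / Δt = 424 / 22.6 = 18.76 m/s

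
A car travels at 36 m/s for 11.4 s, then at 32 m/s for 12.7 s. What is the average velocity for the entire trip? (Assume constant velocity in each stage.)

d₁ = v₁t₁ = 36 × 11.4 = 410.4 m
d₂ = v₂t₂ = 32 × 12.7 = 406.4 m
d_total = 816.8 m, t_total = 24.1 s
v_avg = d_total/t_total = 816.8/24.1 = 33.89 m/s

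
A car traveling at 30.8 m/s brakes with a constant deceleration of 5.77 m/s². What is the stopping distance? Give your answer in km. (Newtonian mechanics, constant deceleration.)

d = v₀² / (2a) = 30.8² / (2 × 5.77) = 948.64 / 11.54 = 82.2045 m
d = 82.2045 m / 1000.0 = 0.0822 km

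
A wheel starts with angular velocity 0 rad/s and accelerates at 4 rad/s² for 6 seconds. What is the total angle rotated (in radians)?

θ = ω₀t + ½αt² = 0×6 + ½×4×6² = 72.0 rad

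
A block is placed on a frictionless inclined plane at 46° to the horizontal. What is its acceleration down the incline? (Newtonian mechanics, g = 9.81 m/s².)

a = g sin(θ) = 9.81 × sin(46°) = 9.81 × 0.7193 = 7.06 m/s²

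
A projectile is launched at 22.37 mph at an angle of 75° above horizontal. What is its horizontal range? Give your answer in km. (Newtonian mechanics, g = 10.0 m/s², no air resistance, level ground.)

v₀ = 22.37 mph × 0.44704 = 10.0003 m/s
R = v₀² × sin(2θ) / g = 10.0003² × sin(2 × 75°) / 10.0 = 100.006 × 0.5 / 10.0 = 5.0003 m
R = 5.0003 m / 1000.0 = 0.005 km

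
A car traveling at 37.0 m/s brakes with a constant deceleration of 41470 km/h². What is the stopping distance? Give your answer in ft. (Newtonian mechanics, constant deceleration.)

a = 41470 km/h² × 7.716049382716049e-05 = 3.19985 m/s²
d = v₀² / (2a) = 37.0² / (2 × 3.19985) = 1369.0 / 6.3997 = 213.916 m
d = 213.916 m / 0.3048 = 701.8 ft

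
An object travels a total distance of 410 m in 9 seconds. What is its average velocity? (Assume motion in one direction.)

v_avg = Δd / Δt = 410 / 9 = 45.56 m/s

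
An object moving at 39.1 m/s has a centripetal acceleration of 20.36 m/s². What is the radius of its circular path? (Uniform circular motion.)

r = v²/a_c = 39.1²/20.36 = 75.09 m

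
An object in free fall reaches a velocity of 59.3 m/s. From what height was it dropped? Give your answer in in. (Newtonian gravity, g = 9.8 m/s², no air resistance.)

h = v² / (2g) = 59.3² / (2 × 9.8) = 179.4128 m
h = 179.4128 m / 0.0254 = 7063 in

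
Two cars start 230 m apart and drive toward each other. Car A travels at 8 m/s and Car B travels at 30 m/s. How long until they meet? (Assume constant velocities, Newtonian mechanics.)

Combined speed: v_combined = 8 + 30 = 38 m/s
Time to meet: t = d/v_combined = 230/38 = 6.05 s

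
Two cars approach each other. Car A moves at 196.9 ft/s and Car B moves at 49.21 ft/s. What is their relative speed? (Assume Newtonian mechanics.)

v_rel = v_A + v_B = 196.9 + 49.21 = 246.11 ft/s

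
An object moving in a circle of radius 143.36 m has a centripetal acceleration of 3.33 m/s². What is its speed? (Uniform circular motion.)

v = √(a_c × r) = √(3.33 × 143.36) = 21.85 m/s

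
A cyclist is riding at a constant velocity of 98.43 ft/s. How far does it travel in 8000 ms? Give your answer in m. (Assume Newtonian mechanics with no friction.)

v = 98.43 ft/s × 0.3048 = 30.0015 m/s
t = 8000 ms × 0.001 = 8.0 s
d = v × t = 30.0015 × 8.0 = 240.0 m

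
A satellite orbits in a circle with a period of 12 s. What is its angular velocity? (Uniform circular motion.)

ω = 2π/T = 2π/12 = 0.5236 rad/s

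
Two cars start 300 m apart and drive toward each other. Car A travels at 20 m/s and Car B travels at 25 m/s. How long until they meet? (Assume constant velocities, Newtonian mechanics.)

Combined speed: v_combined = 20 + 25 = 45 m/s
Time to meet: t = d/v_combined = 300/45 = 6.67 s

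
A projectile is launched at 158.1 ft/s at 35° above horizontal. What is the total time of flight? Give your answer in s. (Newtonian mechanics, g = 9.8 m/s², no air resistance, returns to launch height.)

v₀ = 158.1 ft/s × 0.3048 = 48.1889 m/s
T = 2 × v₀ × sin(θ) / g = 2 × 48.1889 × sin(35°) / 9.8 = 2 × 48.1889 × 0.573576 / 9.8 = 5.641 s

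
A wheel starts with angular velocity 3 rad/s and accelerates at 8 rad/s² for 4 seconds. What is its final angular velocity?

ω = ω₀ + αt = 3 + 8 × 4 = 35 rad/s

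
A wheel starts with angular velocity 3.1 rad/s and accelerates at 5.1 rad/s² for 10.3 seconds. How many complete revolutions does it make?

θ = ω₀t + ½αt² = 3.1×10.3 + ½×5.1×10.3² = 302.4595 rad
Total revolutions = θ/(2π) = 302.4595/(2π) = 48.14
Complete revolutions = ⌊48.14⌋ = 48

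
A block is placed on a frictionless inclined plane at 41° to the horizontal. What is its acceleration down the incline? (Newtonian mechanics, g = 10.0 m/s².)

a = g sin(θ) = 10.0 × sin(41°) = 10.0 × 0.6561 = 6.56 m/s²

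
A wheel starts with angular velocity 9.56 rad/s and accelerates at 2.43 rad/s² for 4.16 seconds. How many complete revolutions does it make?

θ = ω₀t + ½αt² = 9.56×4.16 + ½×2.43×4.16² = 60.795904 rad
Total revolutions = θ/(2π) = 60.795904/(2π) = 9.68
Complete revolutions = ⌊9.68⌋ = 9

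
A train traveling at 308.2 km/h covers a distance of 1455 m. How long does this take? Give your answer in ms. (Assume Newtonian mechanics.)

v = 308.2 km/h × 0.2777777777777778 = 85.6111 m/s
t = d / v = 1455 / 85.6111 = 16.9955 s
t = 16.9955 s / 0.001 = 17000 ms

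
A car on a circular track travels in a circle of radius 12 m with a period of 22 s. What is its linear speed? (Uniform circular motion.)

v = 2πr/T = 2π×12/22 = 3.43 m/s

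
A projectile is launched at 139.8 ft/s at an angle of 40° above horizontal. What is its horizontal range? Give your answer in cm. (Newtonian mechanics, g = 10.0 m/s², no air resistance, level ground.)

v₀ = 139.8 ft/s × 0.3048 = 42.611 m/s
R = v₀² × sin(2θ) / g = 42.611² × sin(2 × 40°) / 10.0 = 1815.7 × 0.984808 / 10.0 = 178.812 m
R = 178.812 m / 0.01 = 17880 cm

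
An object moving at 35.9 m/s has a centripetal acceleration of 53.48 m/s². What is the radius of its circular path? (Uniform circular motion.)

r = v²/a_c = 35.9²/53.48 = 24.1 m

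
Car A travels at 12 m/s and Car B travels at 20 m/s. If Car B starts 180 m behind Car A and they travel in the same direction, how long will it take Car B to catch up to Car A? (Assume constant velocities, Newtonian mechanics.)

Relative speed: v_rel = 20 - 12 = 8 m/s
Time to catch: t = d₀/v_rel = 180/8 = 22.5 s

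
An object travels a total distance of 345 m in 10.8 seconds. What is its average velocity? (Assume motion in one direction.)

v_avg = Δd / Δt = 345 / 10.8 = 31.94 m/s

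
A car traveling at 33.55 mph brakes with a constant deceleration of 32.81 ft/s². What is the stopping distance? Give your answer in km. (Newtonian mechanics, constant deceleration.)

v₀ = 33.55 mph × 0.44704 = 14.9982 m/s
a = 32.81 ft/s² × 0.3048 = 10.0005 m/s²
d = v₀² / (2a) = 14.9982² / (2 × 10.0005) = 224.946 / 20.001 = 11.2467 m
d = 11.2467 m / 1000.0 = 0.01125 km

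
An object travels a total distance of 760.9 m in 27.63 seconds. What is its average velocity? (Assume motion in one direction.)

v_avg = Δd / Δt = 760.9 / 27.63 = 27.54 m/s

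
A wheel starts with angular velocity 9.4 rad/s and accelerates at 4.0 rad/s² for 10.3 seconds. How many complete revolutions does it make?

θ = ω₀t + ½αt² = 9.4×10.3 + ½×4.0×10.3² = 309.0 rad
Total revolutions = θ/(2π) = 309.0/(2π) = 49.18
Complete revolutions = ⌊49.18⌋ = 49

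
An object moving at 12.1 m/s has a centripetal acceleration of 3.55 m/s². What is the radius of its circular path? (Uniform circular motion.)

r = v²/a_c = 12.1²/3.55 = 41.24 m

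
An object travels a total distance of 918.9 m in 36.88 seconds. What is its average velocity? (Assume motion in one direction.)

v_avg = Δd / Δt = 918.9 / 36.88 = 24.92 m/s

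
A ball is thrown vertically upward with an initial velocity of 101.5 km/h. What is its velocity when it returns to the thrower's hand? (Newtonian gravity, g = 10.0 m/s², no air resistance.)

By conservation of energy (no air resistance), the ball returns to the throw height with the same speed as launch, but directed downward.
|v_ground| = v₀ = 101.5 km/h
v_ground = 101.5 km/h (downward)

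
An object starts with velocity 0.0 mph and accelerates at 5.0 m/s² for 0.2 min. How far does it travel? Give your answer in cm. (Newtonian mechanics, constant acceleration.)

v₀ = 0.0 mph × 0.44704 = 0.0 m/s
t = 0.2 min × 60.0 = 12.0 s
d = v₀ × t + ½ × a × t² = 0.0 × 12.0 + 0.5 × 5.0 × 12.0² = 360.0 m
d = 360.0 m / 0.01 = 36000 cm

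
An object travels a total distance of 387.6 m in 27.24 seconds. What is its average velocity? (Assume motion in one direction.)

v_avg = Δd / Δt = 387.6 / 27.24 = 14.23 m/s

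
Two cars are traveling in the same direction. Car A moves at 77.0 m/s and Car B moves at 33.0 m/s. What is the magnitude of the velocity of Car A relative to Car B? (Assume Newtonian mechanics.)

v_rel = |v_A - v_B| = |77.0 - 33.0| = 44.0 m/s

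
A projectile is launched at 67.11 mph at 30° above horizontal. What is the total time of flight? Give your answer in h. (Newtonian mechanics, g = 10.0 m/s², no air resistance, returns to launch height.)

v₀ = 67.11 mph × 0.44704 = 30.0009 m/s
T = 2 × v₀ × sin(θ) / g = 2 × 30.0009 × sin(30°) / 10.0 = 2 × 30.0009 × 0.5 / 10.0 = 3.00009 s
T = 3.00009 s / 3600.0 = 0.0008334 h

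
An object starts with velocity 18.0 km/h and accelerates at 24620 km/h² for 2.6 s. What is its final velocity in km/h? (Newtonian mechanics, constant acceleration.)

v₀ = 18.0 km/h × 0.2777777777777778 = 5.0 m/s
a = 24620 km/h² × 7.716049382716049e-05 = 1.89969 m/s²
v = v₀ + a × t = 5.0 + 1.89969 × 2.6 = 9.93919 m/s
v = 9.93919 m/s / 0.2777777777777778 = 35.78 km/h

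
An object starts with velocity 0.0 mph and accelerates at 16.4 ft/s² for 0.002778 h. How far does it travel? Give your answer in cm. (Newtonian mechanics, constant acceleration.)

v₀ = 0.0 mph × 0.44704 = 0.0 m/s
a = 16.4 ft/s² × 0.3048 = 4.99872 m/s²
t = 0.002778 h × 3600.0 = 10.0008 s
d = v₀ × t + ½ × a × t² = 0.0 × 10.0008 + 0.5 × 4.99872 × 10.0008² = 249.976 m
d = 249.976 m / 0.01 = 25000 cm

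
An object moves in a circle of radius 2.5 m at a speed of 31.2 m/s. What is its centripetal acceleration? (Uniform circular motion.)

a_c = v²/r = 31.2²/2.5 = 973.44/2.5 = 389.38 m/s²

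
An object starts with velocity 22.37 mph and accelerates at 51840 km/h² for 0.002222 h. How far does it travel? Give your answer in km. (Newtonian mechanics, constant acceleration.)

v₀ = 22.37 mph × 0.44704 = 10.0003 m/s
a = 51840 km/h² × 7.716049382716049e-05 = 4.0 m/s²
t = 0.002222 h × 3600.0 = 7.9992 s
d = v₀ × t + ½ × a × t² = 10.0003 × 7.9992 + 0.5 × 4.0 × 7.9992² = 207.969 m
d = 207.969 m / 1000.0 = 0.208 km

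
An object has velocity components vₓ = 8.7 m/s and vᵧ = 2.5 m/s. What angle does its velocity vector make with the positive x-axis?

θ = arctan(vᵧ/vₓ) = arctan(2.5/8.7) = 16.03°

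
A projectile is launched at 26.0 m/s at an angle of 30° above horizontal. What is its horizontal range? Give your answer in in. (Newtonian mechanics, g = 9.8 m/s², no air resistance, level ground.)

R = v₀² × sin(2θ) / g = 26.0² × sin(2 × 30°) / 9.8 = 676.0 × 0.866025 / 9.8 = 59.7381 m
R = 59.7381 m / 0.0254 = 2352 in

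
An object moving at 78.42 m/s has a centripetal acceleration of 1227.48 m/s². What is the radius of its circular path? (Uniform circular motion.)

r = v²/a_c = 78.42²/1227.48 = 5.01 m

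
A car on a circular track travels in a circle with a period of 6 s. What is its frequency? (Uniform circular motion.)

f = 1/T = 1/6 = 0.1667 Hz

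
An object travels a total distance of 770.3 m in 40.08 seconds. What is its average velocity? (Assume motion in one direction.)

v_avg = Δd / Δt = 770.3 / 40.08 = 19.22 m/s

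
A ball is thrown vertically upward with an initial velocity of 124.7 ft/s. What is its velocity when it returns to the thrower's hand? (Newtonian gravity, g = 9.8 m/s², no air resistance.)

By conservation of energy (no air resistance), the ball returns to the throw height with the same speed as launch, but directed downward.
|v_ground| = v₀ = 124.7 ft/s
v_ground = 124.7 ft/s (downward)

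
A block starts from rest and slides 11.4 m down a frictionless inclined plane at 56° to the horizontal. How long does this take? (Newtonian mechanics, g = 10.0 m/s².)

a = g sin(θ) = 10.0 × sin(56°) = 8.2904 m/s²
t = √(2d/a) = √(2 × 11.4 / 8.2904) = 1.66 s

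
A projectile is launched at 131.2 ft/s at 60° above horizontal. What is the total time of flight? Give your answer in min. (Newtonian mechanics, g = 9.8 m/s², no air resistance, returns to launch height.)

v₀ = 131.2 ft/s × 0.3048 = 39.9898 m/s
T = 2 × v₀ × sin(θ) / g = 2 × 39.9898 × sin(60°) / 9.8 = 2 × 39.9898 × 0.866025 / 9.8 = 7.06779 s
T = 7.06779 s / 60.0 = 0.1178 min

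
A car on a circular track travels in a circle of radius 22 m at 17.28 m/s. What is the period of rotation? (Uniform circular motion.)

T = 2πr/v = 2π×22/17.28 = 8.0 s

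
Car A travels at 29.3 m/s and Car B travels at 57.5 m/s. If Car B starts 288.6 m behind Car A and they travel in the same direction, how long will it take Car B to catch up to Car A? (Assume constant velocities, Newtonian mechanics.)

Relative speed: v_rel = 57.5 - 29.3 = 28.2 m/s
Time to catch: t = d₀/v_rel = 288.6/28.2 = 10.23 s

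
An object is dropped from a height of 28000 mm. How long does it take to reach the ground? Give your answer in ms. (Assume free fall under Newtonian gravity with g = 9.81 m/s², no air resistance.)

h = 28000 mm × 0.001 = 28.0 m
t = √(2h/g) = √(2 × 28.0 / 9.81) = 2.38924 s
t = 2.38924 s / 0.001 = 2389 ms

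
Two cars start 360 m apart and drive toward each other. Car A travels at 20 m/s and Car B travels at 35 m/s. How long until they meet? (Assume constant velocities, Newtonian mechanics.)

Combined speed: v_combined = 20 + 35 = 55 m/s
Time to meet: t = d/v_combined = 360/55 = 6.55 s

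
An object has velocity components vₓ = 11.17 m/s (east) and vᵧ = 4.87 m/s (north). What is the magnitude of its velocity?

|v| = √(vₓ² + vᵧ²) = √(11.17² + 4.87²) = √(148.4858) = 12.19 m/s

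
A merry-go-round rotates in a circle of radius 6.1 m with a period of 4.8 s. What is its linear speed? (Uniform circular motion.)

v = 2πr/T = 2π×6.1/4.8 = 7.98 m/s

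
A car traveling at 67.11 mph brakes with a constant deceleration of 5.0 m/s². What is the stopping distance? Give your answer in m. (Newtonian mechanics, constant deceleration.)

v₀ = 67.11 mph × 0.44704 = 30.0009 m/s
d = v₀² / (2a) = 30.0009² / (2 × 5.0) = 900.054 / 10.0 = 90.01 m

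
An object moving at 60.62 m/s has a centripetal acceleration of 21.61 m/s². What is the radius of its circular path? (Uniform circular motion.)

r = v²/a_c = 60.62²/21.61 = 170.05 m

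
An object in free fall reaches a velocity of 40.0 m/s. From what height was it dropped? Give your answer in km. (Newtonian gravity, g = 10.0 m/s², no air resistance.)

h = v² / (2g) = 40.0² / (2 × 10.0) = 80.0 m
h = 80.0 m / 1000.0 = 0.08 km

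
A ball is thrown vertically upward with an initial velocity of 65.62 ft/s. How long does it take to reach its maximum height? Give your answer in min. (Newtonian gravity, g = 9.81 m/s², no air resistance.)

v₀ = 65.62 ft/s × 0.3048 = 20.001 m/s
t_up = v₀ / g = 20.001 / 9.81 = 2.03884 s
t_up = 2.03884 s / 60.0 = 0.03398 min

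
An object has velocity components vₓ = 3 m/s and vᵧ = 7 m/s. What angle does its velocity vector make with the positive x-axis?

θ = arctan(vᵧ/vₓ) = arctan(7/3) = 66.8°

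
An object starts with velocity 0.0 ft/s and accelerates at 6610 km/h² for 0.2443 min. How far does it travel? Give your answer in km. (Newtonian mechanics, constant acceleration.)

v₀ = 0.0 ft/s × 0.3048 = 0.0 m/s
a = 6610 km/h² × 7.716049382716049e-05 = 0.510031 m/s²
t = 0.2443 min × 60.0 = 14.658 s
d = v₀ × t + ½ × a × t² = 0.0 × 14.658 + 0.5 × 0.510031 × 14.658² = 54.7919 m
d = 54.7919 m / 1000.0 = 0.05479 km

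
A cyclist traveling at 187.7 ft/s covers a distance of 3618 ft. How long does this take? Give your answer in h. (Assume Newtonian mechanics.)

d = 3618 ft × 0.3048 = 1102.77 m
v = 187.7 ft/s × 0.3048 = 57.211 m/s
t = d / v = 1102.77 / 57.211 = 19.2755 s
t = 19.2755 s / 3600.0 = 0.005354 h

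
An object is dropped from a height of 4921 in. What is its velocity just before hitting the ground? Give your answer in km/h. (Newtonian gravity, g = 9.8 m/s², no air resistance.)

h = 4921 in × 0.0254 = 124.993 m
v = √(2gh) = √(2 × 9.8 × 124.993) = 49.4961 m/s
v = 49.4961 m/s / 0.2777777777777778 = 178.2 km/h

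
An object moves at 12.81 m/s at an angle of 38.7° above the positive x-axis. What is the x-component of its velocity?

vₓ = v cos(θ) = 12.81 × cos(38.7°) = 10.0 m/s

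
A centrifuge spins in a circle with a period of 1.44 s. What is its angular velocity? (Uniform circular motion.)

ω = 2π/T = 2π/1.44 = 4.3633 rad/s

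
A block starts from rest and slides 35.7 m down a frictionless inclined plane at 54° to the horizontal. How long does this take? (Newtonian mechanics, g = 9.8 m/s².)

a = g sin(θ) = 9.8 × sin(54°) = 7.9284 m/s²
t = √(2d/a) = √(2 × 35.7 / 7.9284) = 3.0 s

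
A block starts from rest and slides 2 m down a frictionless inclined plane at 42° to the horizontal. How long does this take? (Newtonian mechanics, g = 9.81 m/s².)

a = g sin(θ) = 9.81 × sin(42°) = 6.5642 m/s²
t = √(2d/a) = √(2 × 2 / 6.5642) = 0.78 s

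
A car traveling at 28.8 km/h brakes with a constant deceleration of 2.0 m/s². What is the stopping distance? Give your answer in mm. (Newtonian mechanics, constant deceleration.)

v₀ = 28.8 km/h × 0.2777777777777778 = 8.0 m/s
d = v₀² / (2a) = 8.0² / (2 × 2.0) = 64.0 / 4.0 = 16.0 m
d = 16.0 m / 0.001 = 16000 mm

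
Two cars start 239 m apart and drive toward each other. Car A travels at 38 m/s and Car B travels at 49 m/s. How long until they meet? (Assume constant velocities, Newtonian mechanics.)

Combined speed: v_combined = 38 + 49 = 87 m/s
Time to meet: t = d/v_combined = 239/87 = 2.75 s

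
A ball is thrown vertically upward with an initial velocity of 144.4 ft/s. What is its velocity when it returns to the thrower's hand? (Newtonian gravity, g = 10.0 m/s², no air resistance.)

By conservation of energy (no air resistance), the ball returns to the throw height with the same speed as launch, but directed downward.
|v_ground| = v₀ = 144.4 ft/s
v_ground = 144.4 ft/s (downward)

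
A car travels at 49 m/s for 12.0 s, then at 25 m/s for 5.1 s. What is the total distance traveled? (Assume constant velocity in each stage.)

d₁ = v₁t₁ = 49 × 12.0 = 588.0 m
d₂ = v₂t₂ = 25 × 5.1 = 127.5 m
d_total = 588.0 + 127.5 = 715.5 m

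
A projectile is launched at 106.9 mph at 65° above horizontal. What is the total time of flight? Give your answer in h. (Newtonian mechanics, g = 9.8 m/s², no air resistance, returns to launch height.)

v₀ = 106.9 mph × 0.44704 = 47.7886 m/s
T = 2 × v₀ × sin(θ) / g = 2 × 47.7886 × sin(65°) / 9.8 = 2 × 47.7886 × 0.906308 / 9.8 = 8.83902 s
T = 8.83902 s / 3600.0 = 0.002455 h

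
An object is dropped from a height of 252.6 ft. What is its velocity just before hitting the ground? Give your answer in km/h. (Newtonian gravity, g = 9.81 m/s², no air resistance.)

h = 252.6 ft × 0.3048 = 76.9925 m
v = √(2gh) = √(2 × 9.81 × 76.9925) = 38.8663 m/s
v = 38.8663 m/s / 0.2777777777777778 = 139.9 km/h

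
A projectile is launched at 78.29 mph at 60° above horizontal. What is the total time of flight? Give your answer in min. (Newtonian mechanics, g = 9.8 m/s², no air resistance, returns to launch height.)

v₀ = 78.29 mph × 0.44704 = 34.9988 m/s
T = 2 × v₀ × sin(θ) / g = 2 × 34.9988 × sin(60°) / 9.8 = 2 × 34.9988 × 0.866025 / 9.8 = 6.18568 s
T = 6.18568 s / 60.0 = 0.1031 min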